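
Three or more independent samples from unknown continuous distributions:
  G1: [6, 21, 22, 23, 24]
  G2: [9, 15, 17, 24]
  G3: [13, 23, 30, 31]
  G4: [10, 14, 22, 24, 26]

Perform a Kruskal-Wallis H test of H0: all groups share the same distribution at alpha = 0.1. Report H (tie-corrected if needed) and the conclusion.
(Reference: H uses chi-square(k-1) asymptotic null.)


Step 1: Combine all N = 18 observations and assign midranks.
sorted (value, group, rank): (6,G1,1), (9,G2,2), (10,G4,3), (13,G3,4), (14,G4,5), (15,G2,6), (17,G2,7), (21,G1,8), (22,G1,9.5), (22,G4,9.5), (23,G1,11.5), (23,G3,11.5), (24,G1,14), (24,G2,14), (24,G4,14), (26,G4,16), (30,G3,17), (31,G3,18)
Step 2: Sum ranks within each group.
R_1 = 44 (n_1 = 5)
R_2 = 29 (n_2 = 4)
R_3 = 50.5 (n_3 = 4)
R_4 = 47.5 (n_4 = 5)
Step 3: H = 12/(N(N+1)) * sum(R_i^2/n_i) - 3(N+1)
     = 12/(18*19) * (44^2/5 + 29^2/4 + 50.5^2/4 + 47.5^2/5) - 3*19
     = 0.035088 * 1686.26 - 57
     = 2.167105.
Step 4: Ties present; correction factor C = 1 - 36/(18^3 - 18) = 0.993808. Corrected H = 2.167105 / 0.993808 = 2.180607.
Step 5: Under H0, H ~ chi^2(3); p-value = 0.535778.
Step 6: alpha = 0.1. fail to reject H0.

H = 2.1806, df = 3, p = 0.535778, fail to reject H0.


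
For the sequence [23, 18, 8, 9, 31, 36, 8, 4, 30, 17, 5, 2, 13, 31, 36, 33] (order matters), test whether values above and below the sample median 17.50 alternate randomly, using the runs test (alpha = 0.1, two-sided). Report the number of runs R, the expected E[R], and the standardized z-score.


Step 1: Compute median = 17.50; label A = above, B = below.
Labels in order: AABBAABBABBBBAAA  (n_A = 8, n_B = 8)
Step 2: Count runs R = 7.
Step 3: Under H0 (random ordering), E[R] = 2*n_A*n_B/(n_A+n_B) + 1 = 2*8*8/16 + 1 = 9.0000.
        Var[R] = 2*n_A*n_B*(2*n_A*n_B - n_A - n_B) / ((n_A+n_B)^2 * (n_A+n_B-1)) = 14336/3840 = 3.7333.
        SD[R] = 1.9322.
Step 4: Continuity-corrected z = (R + 0.5 - E[R]) / SD[R] = (7 + 0.5 - 9.0000) / 1.9322 = -0.7763.
Step 5: Two-sided p-value via normal approximation = 2*(1 - Phi(|z|)) = 0.437558.
Step 6: alpha = 0.1. fail to reject H0.

R = 7, z = -0.7763, p = 0.437558, fail to reject H0.


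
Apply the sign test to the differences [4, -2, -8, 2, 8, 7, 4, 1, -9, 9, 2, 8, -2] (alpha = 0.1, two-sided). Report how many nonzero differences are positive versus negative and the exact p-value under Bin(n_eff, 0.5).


Step 1: Discard zero differences. Original n = 13; n_eff = number of nonzero differences = 13.
Nonzero differences (with sign): +4, -2, -8, +2, +8, +7, +4, +1, -9, +9, +2, +8, -2
Step 2: Count signs: positive = 9, negative = 4.
Step 3: Under H0: P(positive) = 0.5, so the number of positives S ~ Bin(13, 0.5).
Step 4: Two-sided exact p-value = sum of Bin(13,0.5) probabilities at or below the observed probability = 0.266846.
Step 5: alpha = 0.1. fail to reject H0.

n_eff = 13, pos = 9, neg = 4, p = 0.266846, fail to reject H0.


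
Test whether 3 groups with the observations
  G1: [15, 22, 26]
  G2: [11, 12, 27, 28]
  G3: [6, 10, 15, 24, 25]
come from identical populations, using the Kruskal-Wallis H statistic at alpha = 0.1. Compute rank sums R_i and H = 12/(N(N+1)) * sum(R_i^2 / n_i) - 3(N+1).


Step 1: Combine all N = 12 observations and assign midranks.
sorted (value, group, rank): (6,G3,1), (10,G3,2), (11,G2,3), (12,G2,4), (15,G1,5.5), (15,G3,5.5), (22,G1,7), (24,G3,8), (25,G3,9), (26,G1,10), (27,G2,11), (28,G2,12)
Step 2: Sum ranks within each group.
R_1 = 22.5 (n_1 = 3)
R_2 = 30 (n_2 = 4)
R_3 = 25.5 (n_3 = 5)
Step 3: H = 12/(N(N+1)) * sum(R_i^2/n_i) - 3(N+1)
     = 12/(12*13) * (22.5^2/3 + 30^2/4 + 25.5^2/5) - 3*13
     = 0.076923 * 523.8 - 39
     = 1.292308.
Step 4: Ties present; correction factor C = 1 - 6/(12^3 - 12) = 0.996503. Corrected H = 1.292308 / 0.996503 = 1.296842.
Step 5: Under H0, H ~ chi^2(2); p-value = 0.522871.
Step 6: alpha = 0.1. fail to reject H0.

H = 1.2968, df = 2, p = 0.522871, fail to reject H0.


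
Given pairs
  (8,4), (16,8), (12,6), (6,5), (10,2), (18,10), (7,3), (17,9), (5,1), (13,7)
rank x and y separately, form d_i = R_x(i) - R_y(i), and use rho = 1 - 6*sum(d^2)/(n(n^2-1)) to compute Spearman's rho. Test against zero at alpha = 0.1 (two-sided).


Step 1: Rank x and y separately (midranks; no ties here).
rank(x): 8->4, 16->8, 12->6, 6->2, 10->5, 18->10, 7->3, 17->9, 5->1, 13->7
rank(y): 4->4, 8->8, 6->6, 5->5, 2->2, 10->10, 3->3, 9->9, 1->1, 7->7
Step 2: d_i = R_x(i) - R_y(i); compute d_i^2.
  (4-4)^2=0, (8-8)^2=0, (6-6)^2=0, (2-5)^2=9, (5-2)^2=9, (10-10)^2=0, (3-3)^2=0, (9-9)^2=0, (1-1)^2=0, (7-7)^2=0
sum(d^2) = 18.
Step 3: rho = 1 - 6*18 / (10*(10^2 - 1)) = 1 - 108/990 = 0.890909.
Step 4: Under H0, t = rho * sqrt((n-2)/(1-rho^2)) = 5.5482 ~ t(8).
Step 5: Two-sided p-value from the t-distribution with 8 df = 0.000542.
Step 6: alpha = 0.1. reject H0.

rho = 0.8909, p = 0.000542, reject H0 at alpha = 0.1.


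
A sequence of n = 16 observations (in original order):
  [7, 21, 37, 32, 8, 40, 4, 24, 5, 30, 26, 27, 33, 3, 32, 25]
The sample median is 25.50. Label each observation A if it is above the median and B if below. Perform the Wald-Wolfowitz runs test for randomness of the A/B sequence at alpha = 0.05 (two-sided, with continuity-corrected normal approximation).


Step 1: Compute median = 25.50; label A = above, B = below.
Labels in order: BBAABABBBAAAABAB  (n_A = 8, n_B = 8)
Step 2: Count runs R = 9.
Step 3: Under H0 (random ordering), E[R] = 2*n_A*n_B/(n_A+n_B) + 1 = 2*8*8/16 + 1 = 9.0000.
        Var[R] = 2*n_A*n_B*(2*n_A*n_B - n_A - n_B) / ((n_A+n_B)^2 * (n_A+n_B-1)) = 14336/3840 = 3.7333.
        SD[R] = 1.9322.
Step 4: R = E[R], so z = 0 with no continuity correction.
Step 5: Two-sided p-value via normal approximation = 2*(1 - Phi(|z|)) = 1.000000.
Step 6: alpha = 0.05. fail to reject H0.

R = 9, z = 0.0000, p = 1.000000, fail to reject H0.


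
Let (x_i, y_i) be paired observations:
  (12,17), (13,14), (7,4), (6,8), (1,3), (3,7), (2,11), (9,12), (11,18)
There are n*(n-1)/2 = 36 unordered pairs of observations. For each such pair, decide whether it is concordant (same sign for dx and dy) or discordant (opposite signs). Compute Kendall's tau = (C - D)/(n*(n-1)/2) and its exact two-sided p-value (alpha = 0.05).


Step 1: Enumerate the 36 unordered pairs (i,j) with i<j and classify each by sign(x_j-x_i) * sign(y_j-y_i).
  (1,2):dx=+1,dy=-3->D; (1,3):dx=-5,dy=-13->C; (1,4):dx=-6,dy=-9->C; (1,5):dx=-11,dy=-14->C
  (1,6):dx=-9,dy=-10->C; (1,7):dx=-10,dy=-6->C; (1,8):dx=-3,dy=-5->C; (1,9):dx=-1,dy=+1->D
  (2,3):dx=-6,dy=-10->C; (2,4):dx=-7,dy=-6->C; (2,5):dx=-12,dy=-11->C; (2,6):dx=-10,dy=-7->C
  (2,7):dx=-11,dy=-3->C; (2,8):dx=-4,dy=-2->C; (2,9):dx=-2,dy=+4->D; (3,4):dx=-1,dy=+4->D
  (3,5):dx=-6,dy=-1->C; (3,6):dx=-4,dy=+3->D; (3,7):dx=-5,dy=+7->D; (3,8):dx=+2,dy=+8->C
  (3,9):dx=+4,dy=+14->C; (4,5):dx=-5,dy=-5->C; (4,6):dx=-3,dy=-1->C; (4,7):dx=-4,dy=+3->D
  (4,8):dx=+3,dy=+4->C; (4,9):dx=+5,dy=+10->C; (5,6):dx=+2,dy=+4->C; (5,7):dx=+1,dy=+8->C
  (5,8):dx=+8,dy=+9->C; (5,9):dx=+10,dy=+15->C; (6,7):dx=-1,dy=+4->D; (6,8):dx=+6,dy=+5->C
  (6,9):dx=+8,dy=+11->C; (7,8):dx=+7,dy=+1->C; (7,9):dx=+9,dy=+7->C; (8,9):dx=+2,dy=+6->C
Step 2: C = 28, D = 8, total pairs = 36.
Step 3: tau = (C - D)/(n(n-1)/2) = (28 - 8)/36 = 0.555556.
Step 4: Exact two-sided p-value (enumerate n! = 362880 permutations of y under H0): p = 0.044615.
Step 5: alpha = 0.05. reject H0.

tau_b = 0.5556 (C=28, D=8), p = 0.044615, reject H0.


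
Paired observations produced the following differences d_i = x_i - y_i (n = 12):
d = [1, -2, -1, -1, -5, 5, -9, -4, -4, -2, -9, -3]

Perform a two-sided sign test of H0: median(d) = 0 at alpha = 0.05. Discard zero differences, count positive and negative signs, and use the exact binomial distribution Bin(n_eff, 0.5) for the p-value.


Step 1: Discard zero differences. Original n = 12; n_eff = number of nonzero differences = 12.
Nonzero differences (with sign): +1, -2, -1, -1, -5, +5, -9, -4, -4, -2, -9, -3
Step 2: Count signs: positive = 2, negative = 10.
Step 3: Under H0: P(positive) = 0.5, so the number of positives S ~ Bin(12, 0.5).
Step 4: Two-sided exact p-value = sum of Bin(12,0.5) probabilities at or below the observed probability = 0.038574.
Step 5: alpha = 0.05. reject H0.

n_eff = 12, pos = 2, neg = 10, p = 0.038574, reject H0.


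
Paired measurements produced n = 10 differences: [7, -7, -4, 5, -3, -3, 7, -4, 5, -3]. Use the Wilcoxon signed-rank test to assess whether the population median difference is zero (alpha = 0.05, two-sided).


Step 1: Drop any zero differences (none here) and take |d_i|.
|d| = [7, 7, 4, 5, 3, 3, 7, 4, 5, 3]
Step 2: Midrank |d_i| (ties get averaged ranks).
ranks: |7|->9, |7|->9, |4|->4.5, |5|->6.5, |3|->2, |3|->2, |7|->9, |4|->4.5, |5|->6.5, |3|->2
Step 3: Attach original signs; sum ranks with positive sign and with negative sign.
W+ = 9 + 6.5 + 9 + 6.5 = 31
W- = 9 + 4.5 + 2 + 2 + 4.5 + 2 = 24
(Check: W+ + W- = 55 should equal n(n+1)/2 = 55.)
Step 4: Test statistic W = min(W+, W-) = 24.
Step 5: Ties in |d|, so use the tie-corrected normal approximation.
        E[W] = n(n+1)/4 = 10*11/4 = 27.5.
        Tie groups: |d|=3 (t=3), |d|=4 (t=2), |d|=5 (t=2), |d|=7 (t=3); sum(t^3 - t) = 60.
        Var[W] = n(n+1)(2n+1)/24 - sum(t^3-t)/48 = 2310/24 - 60/48 = 95.
        z = (W - E[W]) / sqrt(Var[W]) = (24 - 27.5) / 9.7468 = -0.3591.
        Two-sided p = 2*Phi(z) = 0.719526.
Step 6: alpha = 0.05. fail to reject H0.

W+ = 31, W- = 24, W = min = 24, p = 0.719526, fail to reject H0.


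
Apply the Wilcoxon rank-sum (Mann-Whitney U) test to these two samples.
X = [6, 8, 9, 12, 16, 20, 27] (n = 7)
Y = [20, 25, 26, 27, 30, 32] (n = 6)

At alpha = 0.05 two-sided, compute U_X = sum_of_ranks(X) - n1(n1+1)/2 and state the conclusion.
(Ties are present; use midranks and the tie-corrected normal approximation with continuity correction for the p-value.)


Step 1: Combine and sort all 13 observations; assign midranks.
sorted (value, group): (6,X), (8,X), (9,X), (12,X), (16,X), (20,X), (20,Y), (25,Y), (26,Y), (27,X), (27,Y), (30,Y), (32,Y)
ranks: 6->1, 8->2, 9->3, 12->4, 16->5, 20->6.5, 20->6.5, 25->8, 26->9, 27->10.5, 27->10.5, 30->12, 32->13
Step 2: Rank sum for X: R1 = 1 + 2 + 3 + 4 + 5 + 6.5 + 10.5 = 32.
Step 3: U_X = R1 - n1(n1+1)/2 = 32 - 7*8/2 = 32 - 28 = 4.
       U_Y = n1*n2 - U_X = 42 - 4 = 38.
Step 4: Ties are present, so use the tie-corrected normal approximation (with continuity correction) for the p-value.
Step 5: p-value = 0.018096; compare to alpha = 0.05. reject H0.

U_X = 4, p = 0.018096, reject H0 at alpha = 0.05.


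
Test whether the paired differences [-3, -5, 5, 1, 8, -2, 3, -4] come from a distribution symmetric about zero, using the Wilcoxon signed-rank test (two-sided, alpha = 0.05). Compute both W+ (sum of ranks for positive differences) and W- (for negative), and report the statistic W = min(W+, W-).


Step 1: Drop any zero differences (none here) and take |d_i|.
|d| = [3, 5, 5, 1, 8, 2, 3, 4]
Step 2: Midrank |d_i| (ties get averaged ranks).
ranks: |3|->3.5, |5|->6.5, |5|->6.5, |1|->1, |8|->8, |2|->2, |3|->3.5, |4|->5
Step 3: Attach original signs; sum ranks with positive sign and with negative sign.
W+ = 6.5 + 1 + 8 + 3.5 = 19
W- = 3.5 + 6.5 + 2 + 5 = 17
(Check: W+ + W- = 36 should equal n(n+1)/2 = 36.)
Step 4: Test statistic W = min(W+, W-) = 17.
Step 5: Ties in |d|, so use the tie-corrected normal approximation.
        E[W] = n(n+1)/4 = 8*9/4 = 18.
        Tie groups: |d|=3 (t=2), |d|=5 (t=2); sum(t^3 - t) = 12.
        Var[W] = n(n+1)(2n+1)/24 - sum(t^3-t)/48 = 1224/24 - 12/48 = 50.75.
        z = (W - E[W]) / sqrt(Var[W]) = (17 - 18) / 7.1239 = -0.1404.
        Two-sided p = 2*Phi(z) = 0.888366.
Step 6: alpha = 0.05. fail to reject H0.

W+ = 19, W- = 17, W = min = 17, p = 0.888366, fail to reject H0.


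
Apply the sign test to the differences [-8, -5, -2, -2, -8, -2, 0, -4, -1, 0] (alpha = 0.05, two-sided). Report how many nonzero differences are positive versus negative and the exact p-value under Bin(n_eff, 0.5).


Step 1: Discard zero differences. Original n = 10; n_eff = number of nonzero differences = 8.
Nonzero differences (with sign): -8, -5, -2, -2, -8, -2, -4, -1
Step 2: Count signs: positive = 0, negative = 8.
Step 3: Under H0: P(positive) = 0.5, so the number of positives S ~ Bin(8, 0.5).
Step 4: Two-sided exact p-value = sum of Bin(8,0.5) probabilities at or below the observed probability = 0.007812.
Step 5: alpha = 0.05. reject H0.

n_eff = 8, pos = 0, neg = 8, p = 0.007812, reject H0.


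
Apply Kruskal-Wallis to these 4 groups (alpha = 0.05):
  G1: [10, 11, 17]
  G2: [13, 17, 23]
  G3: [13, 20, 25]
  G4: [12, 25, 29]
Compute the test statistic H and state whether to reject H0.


Step 1: Combine all N = 12 observations and assign midranks.
sorted (value, group, rank): (10,G1,1), (11,G1,2), (12,G4,3), (13,G2,4.5), (13,G3,4.5), (17,G1,6.5), (17,G2,6.5), (20,G3,8), (23,G2,9), (25,G3,10.5), (25,G4,10.5), (29,G4,12)
Step 2: Sum ranks within each group.
R_1 = 9.5 (n_1 = 3)
R_2 = 20 (n_2 = 3)
R_3 = 23 (n_3 = 3)
R_4 = 25.5 (n_4 = 3)
Step 3: H = 12/(N(N+1)) * sum(R_i^2/n_i) - 3(N+1)
     = 12/(12*13) * (9.5^2/3 + 20^2/3 + 23^2/3 + 25.5^2/3) - 3*13
     = 0.076923 * 556.5 - 39
     = 3.807692.
Step 4: Ties present; correction factor C = 1 - 18/(12^3 - 12) = 0.989510. Corrected H = 3.807692 / 0.989510 = 3.848057.
Step 5: Under H0, H ~ chi^2(3); p-value = 0.278346.
Step 6: alpha = 0.05. fail to reject H0.

H = 3.8481, df = 3, p = 0.278346, fail to reject H0.


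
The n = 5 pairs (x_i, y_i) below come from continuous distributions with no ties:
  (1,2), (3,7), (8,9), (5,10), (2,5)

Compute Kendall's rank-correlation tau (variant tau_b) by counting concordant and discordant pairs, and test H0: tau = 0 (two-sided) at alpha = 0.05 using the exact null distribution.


Step 1: Enumerate the 10 unordered pairs (i,j) with i<j and classify each by sign(x_j-x_i) * sign(y_j-y_i).
  (1,2):dx=+2,dy=+5->C; (1,3):dx=+7,dy=+7->C; (1,4):dx=+4,dy=+8->C; (1,5):dx=+1,dy=+3->C
  (2,3):dx=+5,dy=+2->C; (2,4):dx=+2,dy=+3->C; (2,5):dx=-1,dy=-2->C; (3,4):dx=-3,dy=+1->D
  (3,5):dx=-6,dy=-4->C; (4,5):dx=-3,dy=-5->C
Step 2: C = 9, D = 1, total pairs = 10.
Step 3: tau = (C - D)/(n(n-1)/2) = (9 - 1)/10 = 0.800000.
Step 4: Exact two-sided p-value (enumerate n! = 120 permutations of y under H0): p = 0.083333.
Step 5: alpha = 0.05. fail to reject H0.

tau_b = 0.8000 (C=9, D=1), p = 0.083333, fail to reject H0.


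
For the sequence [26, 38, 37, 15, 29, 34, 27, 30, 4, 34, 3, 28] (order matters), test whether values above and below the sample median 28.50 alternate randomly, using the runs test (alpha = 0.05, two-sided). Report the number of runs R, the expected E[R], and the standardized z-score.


Step 1: Compute median = 28.50; label A = above, B = below.
Labels in order: BAABAABABABB  (n_A = 6, n_B = 6)
Step 2: Count runs R = 9.
Step 3: Under H0 (random ordering), E[R] = 2*n_A*n_B/(n_A+n_B) + 1 = 2*6*6/12 + 1 = 7.0000.
        Var[R] = 2*n_A*n_B*(2*n_A*n_B - n_A - n_B) / ((n_A+n_B)^2 * (n_A+n_B-1)) = 4320/1584 = 2.7273.
        SD[R] = 1.6514.
Step 4: Continuity-corrected z = (R - 0.5 - E[R]) / SD[R] = (9 - 0.5 - 7.0000) / 1.6514 = 0.9083.
Step 5: Two-sided p-value via normal approximation = 2*(1 - Phi(|z|)) = 0.363722.
Step 6: alpha = 0.05. fail to reject H0.

R = 9, z = 0.9083, p = 0.363722, fail to reject H0.


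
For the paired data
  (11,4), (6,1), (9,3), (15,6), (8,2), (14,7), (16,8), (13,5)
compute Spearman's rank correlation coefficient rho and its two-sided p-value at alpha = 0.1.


Step 1: Rank x and y separately (midranks; no ties here).
rank(x): 11->4, 6->1, 9->3, 15->7, 8->2, 14->6, 16->8, 13->5
rank(y): 4->4, 1->1, 3->3, 6->6, 2->2, 7->7, 8->8, 5->5
Step 2: d_i = R_x(i) - R_y(i); compute d_i^2.
  (4-4)^2=0, (1-1)^2=0, (3-3)^2=0, (7-6)^2=1, (2-2)^2=0, (6-7)^2=1, (8-8)^2=0, (5-5)^2=0
sum(d^2) = 2.
Step 3: rho = 1 - 6*2 / (8*(8^2 - 1)) = 1 - 12/504 = 0.976190.
Step 4: Under H0, t = rho * sqrt((n-2)/(1-rho^2)) = 11.0235 ~ t(6).
Step 5: Two-sided p-value from the t-distribution with 6 df = 0.000033.
Step 6: alpha = 0.1. reject H0.

rho = 0.9762, p = 0.000033, reject H0 at alpha = 0.1.


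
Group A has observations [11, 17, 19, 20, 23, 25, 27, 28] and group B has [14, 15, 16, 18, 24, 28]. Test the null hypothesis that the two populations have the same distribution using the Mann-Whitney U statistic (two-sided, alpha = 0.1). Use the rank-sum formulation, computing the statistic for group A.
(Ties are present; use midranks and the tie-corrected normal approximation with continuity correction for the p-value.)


Step 1: Combine and sort all 14 observations; assign midranks.
sorted (value, group): (11,X), (14,Y), (15,Y), (16,Y), (17,X), (18,Y), (19,X), (20,X), (23,X), (24,Y), (25,X), (27,X), (28,X), (28,Y)
ranks: 11->1, 14->2, 15->3, 16->4, 17->5, 18->6, 19->7, 20->8, 23->9, 24->10, 25->11, 27->12, 28->13.5, 28->13.5
Step 2: Rank sum for X: R1 = 1 + 5 + 7 + 8 + 9 + 11 + 12 + 13.5 = 66.5.
Step 3: U_X = R1 - n1(n1+1)/2 = 66.5 - 8*9/2 = 66.5 - 36 = 30.5.
       U_Y = n1*n2 - U_X = 48 - 30.5 = 17.5.
Step 4: Ties are present, so use the tie-corrected normal approximation (with continuity correction) for the p-value.
Step 5: p-value = 0.438074; compare to alpha = 0.1. fail to reject H0.

U_X = 30.5, p = 0.438074, fail to reject H0 at alpha = 0.1.


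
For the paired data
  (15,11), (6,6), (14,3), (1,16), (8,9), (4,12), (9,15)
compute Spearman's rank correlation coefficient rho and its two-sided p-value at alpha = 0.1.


Step 1: Rank x and y separately (midranks; no ties here).
rank(x): 15->7, 6->3, 14->6, 1->1, 8->4, 4->2, 9->5
rank(y): 11->4, 6->2, 3->1, 16->7, 9->3, 12->5, 15->6
Step 2: d_i = R_x(i) - R_y(i); compute d_i^2.
  (7-4)^2=9, (3-2)^2=1, (6-1)^2=25, (1-7)^2=36, (4-3)^2=1, (2-5)^2=9, (5-6)^2=1
sum(d^2) = 82.
Step 3: rho = 1 - 6*82 / (7*(7^2 - 1)) = 1 - 492/336 = -0.464286.
Step 4: Under H0, t = rho * sqrt((n-2)/(1-rho^2)) = -1.1722 ~ t(5).
Step 5: Two-sided p-value from the t-distribution with 5 df = 0.293934.
Step 6: alpha = 0.1. fail to reject H0.

rho = -0.4643, p = 0.293934, fail to reject H0 at alpha = 0.1.


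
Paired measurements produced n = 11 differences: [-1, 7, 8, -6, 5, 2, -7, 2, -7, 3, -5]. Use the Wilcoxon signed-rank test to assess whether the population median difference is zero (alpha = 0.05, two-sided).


Step 1: Drop any zero differences (none here) and take |d_i|.
|d| = [1, 7, 8, 6, 5, 2, 7, 2, 7, 3, 5]
Step 2: Midrank |d_i| (ties get averaged ranks).
ranks: |1|->1, |7|->9, |8|->11, |6|->7, |5|->5.5, |2|->2.5, |7|->9, |2|->2.5, |7|->9, |3|->4, |5|->5.5
Step 3: Attach original signs; sum ranks with positive sign and with negative sign.
W+ = 9 + 11 + 5.5 + 2.5 + 2.5 + 4 = 34.5
W- = 1 + 7 + 9 + 9 + 5.5 = 31.5
(Check: W+ + W- = 66 should equal n(n+1)/2 = 66.)
Step 4: Test statistic W = min(W+, W-) = 31.5.
Step 5: Ties in |d|, so use the tie-corrected normal approximation.
        E[W] = n(n+1)/4 = 11*12/4 = 33.
        Tie groups: |d|=2 (t=2), |d|=5 (t=2), |d|=7 (t=3); sum(t^3 - t) = 36.
        Var[W] = n(n+1)(2n+1)/24 - sum(t^3-t)/48 = 3036/24 - 36/48 = 125.75.
        z = (W - E[W]) / sqrt(Var[W]) = (31.5 - 33) / 11.2138 = -0.1338.
        Two-sided p = 2*Phi(z) = 0.893590.
Step 6: alpha = 0.05. fail to reject H0.

W+ = 34.5, W- = 31.5, W = min = 31.5, p = 0.893590, fail to reject H0.


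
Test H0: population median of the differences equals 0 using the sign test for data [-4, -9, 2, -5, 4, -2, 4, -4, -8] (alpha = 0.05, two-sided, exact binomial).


Step 1: Discard zero differences. Original n = 9; n_eff = number of nonzero differences = 9.
Nonzero differences (with sign): -4, -9, +2, -5, +4, -2, +4, -4, -8
Step 2: Count signs: positive = 3, negative = 6.
Step 3: Under H0: P(positive) = 0.5, so the number of positives S ~ Bin(9, 0.5).
Step 4: Two-sided exact p-value = sum of Bin(9,0.5) probabilities at or below the observed probability = 0.507812.
Step 5: alpha = 0.05. fail to reject H0.

n_eff = 9, pos = 3, neg = 6, p = 0.507812, fail to reject H0.


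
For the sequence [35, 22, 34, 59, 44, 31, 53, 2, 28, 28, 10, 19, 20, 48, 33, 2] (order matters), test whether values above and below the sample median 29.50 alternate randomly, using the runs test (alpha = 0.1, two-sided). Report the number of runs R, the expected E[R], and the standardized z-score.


Step 1: Compute median = 29.50; label A = above, B = below.
Labels in order: ABAAAAABBBBBBAAB  (n_A = 8, n_B = 8)
Step 2: Count runs R = 6.
Step 3: Under H0 (random ordering), E[R] = 2*n_A*n_B/(n_A+n_B) + 1 = 2*8*8/16 + 1 = 9.0000.
        Var[R] = 2*n_A*n_B*(2*n_A*n_B - n_A - n_B) / ((n_A+n_B)^2 * (n_A+n_B-1)) = 14336/3840 = 3.7333.
        SD[R] = 1.9322.
Step 4: Continuity-corrected z = (R + 0.5 - E[R]) / SD[R] = (6 + 0.5 - 9.0000) / 1.9322 = -1.2939.
Step 5: Two-sided p-value via normal approximation = 2*(1 - Phi(|z|)) = 0.195709.
Step 6: alpha = 0.1. fail to reject H0.

R = 6, z = -1.2939, p = 0.195709, fail to reject H0.


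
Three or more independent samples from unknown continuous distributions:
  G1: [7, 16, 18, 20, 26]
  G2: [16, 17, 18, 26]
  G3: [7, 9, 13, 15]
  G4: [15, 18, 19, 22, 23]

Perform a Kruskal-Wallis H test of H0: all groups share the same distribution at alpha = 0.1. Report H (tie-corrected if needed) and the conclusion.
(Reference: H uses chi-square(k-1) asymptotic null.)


Step 1: Combine all N = 18 observations and assign midranks.
sorted (value, group, rank): (7,G1,1.5), (7,G3,1.5), (9,G3,3), (13,G3,4), (15,G3,5.5), (15,G4,5.5), (16,G1,7.5), (16,G2,7.5), (17,G2,9), (18,G1,11), (18,G2,11), (18,G4,11), (19,G4,13), (20,G1,14), (22,G4,15), (23,G4,16), (26,G1,17.5), (26,G2,17.5)
Step 2: Sum ranks within each group.
R_1 = 51.5 (n_1 = 5)
R_2 = 45 (n_2 = 4)
R_3 = 14 (n_3 = 4)
R_4 = 60.5 (n_4 = 5)
Step 3: H = 12/(N(N+1)) * sum(R_i^2/n_i) - 3(N+1)
     = 12/(18*19) * (51.5^2/5 + 45^2/4 + 14^2/4 + 60.5^2/5) - 3*19
     = 0.035088 * 1817.75 - 57
     = 6.780702.
Step 4: Ties present; correction factor C = 1 - 48/(18^3 - 18) = 0.991744. Corrected H = 6.780702 / 0.991744 = 6.837149.
Step 5: Under H0, H ~ chi^2(3); p-value = 0.077274.
Step 6: alpha = 0.1. reject H0.

H = 6.8371, df = 3, p = 0.077274, reject H0.


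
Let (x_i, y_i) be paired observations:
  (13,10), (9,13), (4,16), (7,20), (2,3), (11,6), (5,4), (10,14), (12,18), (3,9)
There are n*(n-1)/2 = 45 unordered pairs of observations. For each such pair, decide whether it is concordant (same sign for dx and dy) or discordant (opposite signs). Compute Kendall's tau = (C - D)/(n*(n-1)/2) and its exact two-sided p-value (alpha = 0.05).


Step 1: Enumerate the 45 unordered pairs (i,j) with i<j and classify each by sign(x_j-x_i) * sign(y_j-y_i).
  (1,2):dx=-4,dy=+3->D; (1,3):dx=-9,dy=+6->D; (1,4):dx=-6,dy=+10->D; (1,5):dx=-11,dy=-7->C
  (1,6):dx=-2,dy=-4->C; (1,7):dx=-8,dy=-6->C; (1,8):dx=-3,dy=+4->D; (1,9):dx=-1,dy=+8->D
  (1,10):dx=-10,dy=-1->C; (2,3):dx=-5,dy=+3->D; (2,4):dx=-2,dy=+7->D; (2,5):dx=-7,dy=-10->C
  (2,6):dx=+2,dy=-7->D; (2,7):dx=-4,dy=-9->C; (2,8):dx=+1,dy=+1->C; (2,9):dx=+3,dy=+5->C
  (2,10):dx=-6,dy=-4->C; (3,4):dx=+3,dy=+4->C; (3,5):dx=-2,dy=-13->C; (3,6):dx=+7,dy=-10->D
  (3,7):dx=+1,dy=-12->D; (3,8):dx=+6,dy=-2->D; (3,9):dx=+8,dy=+2->C; (3,10):dx=-1,dy=-7->C
  (4,5):dx=-5,dy=-17->C; (4,6):dx=+4,dy=-14->D; (4,7):dx=-2,dy=-16->C; (4,8):dx=+3,dy=-6->D
  (4,9):dx=+5,dy=-2->D; (4,10):dx=-4,dy=-11->C; (5,6):dx=+9,dy=+3->C; (5,7):dx=+3,dy=+1->C
  (5,8):dx=+8,dy=+11->C; (5,9):dx=+10,dy=+15->C; (5,10):dx=+1,dy=+6->C; (6,7):dx=-6,dy=-2->C
  (6,8):dx=-1,dy=+8->D; (6,9):dx=+1,dy=+12->C; (6,10):dx=-8,dy=+3->D; (7,8):dx=+5,dy=+10->C
  (7,9):dx=+7,dy=+14->C; (7,10):dx=-2,dy=+5->D; (8,9):dx=+2,dy=+4->C; (8,10):dx=-7,dy=-5->C
  (9,10):dx=-9,dy=-9->C
Step 2: C = 28, D = 17, total pairs = 45.
Step 3: tau = (C - D)/(n(n-1)/2) = (28 - 17)/45 = 0.244444.
Step 4: Exact two-sided p-value (enumerate n! = 3628800 permutations of y under H0): p = 0.380720.
Step 5: alpha = 0.05. fail to reject H0.

tau_b = 0.2444 (C=28, D=17), p = 0.380720, fail to reject H0.


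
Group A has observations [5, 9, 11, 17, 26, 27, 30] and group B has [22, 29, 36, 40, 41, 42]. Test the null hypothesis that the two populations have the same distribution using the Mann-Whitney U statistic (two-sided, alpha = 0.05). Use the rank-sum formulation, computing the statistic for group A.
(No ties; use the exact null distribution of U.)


Step 1: Combine and sort all 13 observations; assign midranks.
sorted (value, group): (5,X), (9,X), (11,X), (17,X), (22,Y), (26,X), (27,X), (29,Y), (30,X), (36,Y), (40,Y), (41,Y), (42,Y)
ranks: 5->1, 9->2, 11->3, 17->4, 22->5, 26->6, 27->7, 29->8, 30->9, 36->10, 40->11, 41->12, 42->13
Step 2: Rank sum for X: R1 = 1 + 2 + 3 + 4 + 6 + 7 + 9 = 32.
Step 3: U_X = R1 - n1(n1+1)/2 = 32 - 7*8/2 = 32 - 28 = 4.
       U_Y = n1*n2 - U_X = 42 - 4 = 38.
Step 4: No ties, so the exact null distribution of U (based on enumerating the C(13,7) = 1716 equally likely rank assignments) gives the two-sided p-value.
Step 5: p-value = 0.013986; compare to alpha = 0.05. reject H0.

U_X = 4, p = 0.013986, reject H0 at alpha = 0.05.


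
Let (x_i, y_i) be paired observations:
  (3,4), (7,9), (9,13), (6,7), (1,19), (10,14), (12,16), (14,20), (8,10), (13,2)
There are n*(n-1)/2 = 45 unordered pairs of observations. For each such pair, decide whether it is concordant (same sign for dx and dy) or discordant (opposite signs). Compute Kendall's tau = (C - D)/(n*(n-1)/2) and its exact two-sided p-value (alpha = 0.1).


Step 1: Enumerate the 45 unordered pairs (i,j) with i<j and classify each by sign(x_j-x_i) * sign(y_j-y_i).
  (1,2):dx=+4,dy=+5->C; (1,3):dx=+6,dy=+9->C; (1,4):dx=+3,dy=+3->C; (1,5):dx=-2,dy=+15->D
  (1,6):dx=+7,dy=+10->C; (1,7):dx=+9,dy=+12->C; (1,8):dx=+11,dy=+16->C; (1,9):dx=+5,dy=+6->C
  (1,10):dx=+10,dy=-2->D; (2,3):dx=+2,dy=+4->C; (2,4):dx=-1,dy=-2->C; (2,5):dx=-6,dy=+10->D
  (2,6):dx=+3,dy=+5->C; (2,7):dx=+5,dy=+7->C; (2,8):dx=+7,dy=+11->C; (2,9):dx=+1,dy=+1->C
  (2,10):dx=+6,dy=-7->D; (3,4):dx=-3,dy=-6->C; (3,5):dx=-8,dy=+6->D; (3,6):dx=+1,dy=+1->C
  (3,7):dx=+3,dy=+3->C; (3,8):dx=+5,dy=+7->C; (3,9):dx=-1,dy=-3->C; (3,10):dx=+4,dy=-11->D
  (4,5):dx=-5,dy=+12->D; (4,6):dx=+4,dy=+7->C; (4,7):dx=+6,dy=+9->C; (4,8):dx=+8,dy=+13->C
  (4,9):dx=+2,dy=+3->C; (4,10):dx=+7,dy=-5->D; (5,6):dx=+9,dy=-5->D; (5,7):dx=+11,dy=-3->D
  (5,8):dx=+13,dy=+1->C; (5,9):dx=+7,dy=-9->D; (5,10):dx=+12,dy=-17->D; (6,7):dx=+2,dy=+2->C
  (6,8):dx=+4,dy=+6->C; (6,9):dx=-2,dy=-4->C; (6,10):dx=+3,dy=-12->D; (7,8):dx=+2,dy=+4->C
  (7,9):dx=-4,dy=-6->C; (7,10):dx=+1,dy=-14->D; (8,9):dx=-6,dy=-10->C; (8,10):dx=-1,dy=-18->C
  (9,10):dx=+5,dy=-8->D
Step 2: C = 30, D = 15, total pairs = 45.
Step 3: tau = (C - D)/(n(n-1)/2) = (30 - 15)/45 = 0.333333.
Step 4: Exact two-sided p-value (enumerate n! = 3628800 permutations of y under H0): p = 0.216373.
Step 5: alpha = 0.1. fail to reject H0.

tau_b = 0.3333 (C=30, D=15), p = 0.216373, fail to reject H0.


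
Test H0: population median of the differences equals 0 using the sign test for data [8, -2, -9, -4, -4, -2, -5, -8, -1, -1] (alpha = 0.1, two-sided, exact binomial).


Step 1: Discard zero differences. Original n = 10; n_eff = number of nonzero differences = 10.
Nonzero differences (with sign): +8, -2, -9, -4, -4, -2, -5, -8, -1, -1
Step 2: Count signs: positive = 1, negative = 9.
Step 3: Under H0: P(positive) = 0.5, so the number of positives S ~ Bin(10, 0.5).
Step 4: Two-sided exact p-value = sum of Bin(10,0.5) probabilities at or below the observed probability = 0.021484.
Step 5: alpha = 0.1. reject H0.

n_eff = 10, pos = 1, neg = 9, p = 0.021484, reject H0.


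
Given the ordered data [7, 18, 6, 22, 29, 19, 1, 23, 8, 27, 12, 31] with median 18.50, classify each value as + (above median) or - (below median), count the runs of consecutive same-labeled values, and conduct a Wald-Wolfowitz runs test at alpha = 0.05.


Step 1: Compute median = 18.50; label A = above, B = below.
Labels in order: BBBAAABABABA  (n_A = 6, n_B = 6)
Step 2: Count runs R = 8.
Step 3: Under H0 (random ordering), E[R] = 2*n_A*n_B/(n_A+n_B) + 1 = 2*6*6/12 + 1 = 7.0000.
        Var[R] = 2*n_A*n_B*(2*n_A*n_B - n_A - n_B) / ((n_A+n_B)^2 * (n_A+n_B-1)) = 4320/1584 = 2.7273.
        SD[R] = 1.6514.
Step 4: Continuity-corrected z = (R - 0.5 - E[R]) / SD[R] = (8 - 0.5 - 7.0000) / 1.6514 = 0.3028.
Step 5: Two-sided p-value via normal approximation = 2*(1 - Phi(|z|)) = 0.762069.
Step 6: alpha = 0.05. fail to reject H0.

R = 8, z = 0.3028, p = 0.762069, fail to reject H0.


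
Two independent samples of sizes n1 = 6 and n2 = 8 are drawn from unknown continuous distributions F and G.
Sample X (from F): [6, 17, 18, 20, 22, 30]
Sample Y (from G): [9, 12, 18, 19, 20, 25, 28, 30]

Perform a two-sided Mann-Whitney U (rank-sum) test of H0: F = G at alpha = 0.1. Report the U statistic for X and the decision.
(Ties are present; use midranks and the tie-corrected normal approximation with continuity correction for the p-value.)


Step 1: Combine and sort all 14 observations; assign midranks.
sorted (value, group): (6,X), (9,Y), (12,Y), (17,X), (18,X), (18,Y), (19,Y), (20,X), (20,Y), (22,X), (25,Y), (28,Y), (30,X), (30,Y)
ranks: 6->1, 9->2, 12->3, 17->4, 18->5.5, 18->5.5, 19->7, 20->8.5, 20->8.5, 22->10, 25->11, 28->12, 30->13.5, 30->13.5
Step 2: Rank sum for X: R1 = 1 + 4 + 5.5 + 8.5 + 10 + 13.5 = 42.5.
Step 3: U_X = R1 - n1(n1+1)/2 = 42.5 - 6*7/2 = 42.5 - 21 = 21.5.
       U_Y = n1*n2 - U_X = 48 - 21.5 = 26.5.
Step 4: Ties are present, so use the tie-corrected normal approximation (with continuity correction) for the p-value.
Step 5: p-value = 0.795593; compare to alpha = 0.1. fail to reject H0.

U_X = 21.5, p = 0.795593, fail to reject H0 at alpha = 0.1.


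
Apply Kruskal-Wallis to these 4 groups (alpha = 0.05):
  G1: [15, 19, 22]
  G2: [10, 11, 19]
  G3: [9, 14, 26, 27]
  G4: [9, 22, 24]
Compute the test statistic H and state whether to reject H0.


Step 1: Combine all N = 13 observations and assign midranks.
sorted (value, group, rank): (9,G3,1.5), (9,G4,1.5), (10,G2,3), (11,G2,4), (14,G3,5), (15,G1,6), (19,G1,7.5), (19,G2,7.5), (22,G1,9.5), (22,G4,9.5), (24,G4,11), (26,G3,12), (27,G3,13)
Step 2: Sum ranks within each group.
R_1 = 23 (n_1 = 3)
R_2 = 14.5 (n_2 = 3)
R_3 = 31.5 (n_3 = 4)
R_4 = 22 (n_4 = 3)
Step 3: H = 12/(N(N+1)) * sum(R_i^2/n_i) - 3(N+1)
     = 12/(13*14) * (23^2/3 + 14.5^2/3 + 31.5^2/4 + 22^2/3) - 3*14
     = 0.065934 * 655.812 - 42
     = 1.240385.
Step 4: Ties present; correction factor C = 1 - 18/(13^3 - 13) = 0.991758. Corrected H = 1.240385 / 0.991758 = 1.250693.
Step 5: Under H0, H ~ chi^2(3); p-value = 0.740874.
Step 6: alpha = 0.05. fail to reject H0.

H = 1.2507, df = 3, p = 0.740874, fail to reject H0.


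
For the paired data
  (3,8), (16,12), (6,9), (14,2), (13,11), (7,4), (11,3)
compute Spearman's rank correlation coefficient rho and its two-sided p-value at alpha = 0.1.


Step 1: Rank x and y separately (midranks; no ties here).
rank(x): 3->1, 16->7, 6->2, 14->6, 13->5, 7->3, 11->4
rank(y): 8->4, 12->7, 9->5, 2->1, 11->6, 4->3, 3->2
Step 2: d_i = R_x(i) - R_y(i); compute d_i^2.
  (1-4)^2=9, (7-7)^2=0, (2-5)^2=9, (6-1)^2=25, (5-6)^2=1, (3-3)^2=0, (4-2)^2=4
sum(d^2) = 48.
Step 3: rho = 1 - 6*48 / (7*(7^2 - 1)) = 1 - 288/336 = 0.142857.
Step 4: Under H0, t = rho * sqrt((n-2)/(1-rho^2)) = 0.3227 ~ t(5).
Step 5: Two-sided p-value from the t-distribution with 5 df = 0.759945.
Step 6: alpha = 0.1. fail to reject H0.

rho = 0.1429, p = 0.759945, fail to reject H0 at alpha = 0.1.


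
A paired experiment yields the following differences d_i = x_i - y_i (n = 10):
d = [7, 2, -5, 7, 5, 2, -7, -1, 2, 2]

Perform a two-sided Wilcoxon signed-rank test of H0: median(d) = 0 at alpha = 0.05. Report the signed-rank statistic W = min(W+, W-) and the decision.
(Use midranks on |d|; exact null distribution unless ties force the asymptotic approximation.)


Step 1: Drop any zero differences (none here) and take |d_i|.
|d| = [7, 2, 5, 7, 5, 2, 7, 1, 2, 2]
Step 2: Midrank |d_i| (ties get averaged ranks).
ranks: |7|->9, |2|->3.5, |5|->6.5, |7|->9, |5|->6.5, |2|->3.5, |7|->9, |1|->1, |2|->3.5, |2|->3.5
Step 3: Attach original signs; sum ranks with positive sign and with negative sign.
W+ = 9 + 3.5 + 9 + 6.5 + 3.5 + 3.5 + 3.5 = 38.5
W- = 6.5 + 9 + 1 = 16.5
(Check: W+ + W- = 55 should equal n(n+1)/2 = 55.)
Step 4: Test statistic W = min(W+, W-) = 16.5.
Step 5: Ties in |d|, so use the tie-corrected normal approximation.
        E[W] = n(n+1)/4 = 10*11/4 = 27.5.
        Tie groups: |d|=2 (t=4), |d|=5 (t=2), |d|=7 (t=3); sum(t^3 - t) = 90.
        Var[W] = n(n+1)(2n+1)/24 - sum(t^3-t)/48 = 2310/24 - 90/48 = 94.375.
        z = (W - E[W]) / sqrt(Var[W]) = (16.5 - 27.5) / 9.7147 = -1.1323.
        Two-sided p = 2*Phi(z) = 0.257505.
Step 6: alpha = 0.05. fail to reject H0.

W+ = 38.5, W- = 16.5, W = min = 16.5, p = 0.257505, fail to reject H0.


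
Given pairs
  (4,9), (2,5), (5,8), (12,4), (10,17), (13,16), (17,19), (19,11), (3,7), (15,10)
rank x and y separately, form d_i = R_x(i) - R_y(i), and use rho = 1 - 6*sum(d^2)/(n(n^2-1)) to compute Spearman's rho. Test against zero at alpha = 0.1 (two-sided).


Step 1: Rank x and y separately (midranks; no ties here).
rank(x): 4->3, 2->1, 5->4, 12->6, 10->5, 13->7, 17->9, 19->10, 3->2, 15->8
rank(y): 9->5, 5->2, 8->4, 4->1, 17->9, 16->8, 19->10, 11->7, 7->3, 10->6
Step 2: d_i = R_x(i) - R_y(i); compute d_i^2.
  (3-5)^2=4, (1-2)^2=1, (4-4)^2=0, (6-1)^2=25, (5-9)^2=16, (7-8)^2=1, (9-10)^2=1, (10-7)^2=9, (2-3)^2=1, (8-6)^2=4
sum(d^2) = 62.
Step 3: rho = 1 - 6*62 / (10*(10^2 - 1)) = 1 - 372/990 = 0.624242.
Step 4: Under H0, t = rho * sqrt((n-2)/(1-rho^2)) = 2.2601 ~ t(8).
Step 5: Two-sided p-value from the t-distribution with 8 df = 0.053718.
Step 6: alpha = 0.1. reject H0.

rho = 0.6242, p = 0.053718, reject H0 at alpha = 0.1.


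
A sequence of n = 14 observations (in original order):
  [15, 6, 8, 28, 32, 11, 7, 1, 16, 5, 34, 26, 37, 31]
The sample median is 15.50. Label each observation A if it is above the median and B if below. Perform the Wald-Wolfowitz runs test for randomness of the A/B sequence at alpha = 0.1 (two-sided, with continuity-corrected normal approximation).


Step 1: Compute median = 15.50; label A = above, B = below.
Labels in order: BBBAABBBABAAAA  (n_A = 7, n_B = 7)
Step 2: Count runs R = 6.
Step 3: Under H0 (random ordering), E[R] = 2*n_A*n_B/(n_A+n_B) + 1 = 2*7*7/14 + 1 = 8.0000.
        Var[R] = 2*n_A*n_B*(2*n_A*n_B - n_A - n_B) / ((n_A+n_B)^2 * (n_A+n_B-1)) = 8232/2548 = 3.2308.
        SD[R] = 1.7974.
Step 4: Continuity-corrected z = (R + 0.5 - E[R]) / SD[R] = (6 + 0.5 - 8.0000) / 1.7974 = -0.8345.
Step 5: Two-sided p-value via normal approximation = 2*(1 - Phi(|z|)) = 0.403986.
Step 6: alpha = 0.1. fail to reject H0.

R = 6, z = -0.8345, p = 0.403986, fail to reject H0.


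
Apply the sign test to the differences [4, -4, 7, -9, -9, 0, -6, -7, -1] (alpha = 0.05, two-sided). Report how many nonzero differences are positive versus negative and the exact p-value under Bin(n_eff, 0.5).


Step 1: Discard zero differences. Original n = 9; n_eff = number of nonzero differences = 8.
Nonzero differences (with sign): +4, -4, +7, -9, -9, -6, -7, -1
Step 2: Count signs: positive = 2, negative = 6.
Step 3: Under H0: P(positive) = 0.5, so the number of positives S ~ Bin(8, 0.5).
Step 4: Two-sided exact p-value = sum of Bin(8,0.5) probabilities at or below the observed probability = 0.289062.
Step 5: alpha = 0.05. fail to reject H0.

n_eff = 8, pos = 2, neg = 6, p = 0.289062, fail to reject H0.


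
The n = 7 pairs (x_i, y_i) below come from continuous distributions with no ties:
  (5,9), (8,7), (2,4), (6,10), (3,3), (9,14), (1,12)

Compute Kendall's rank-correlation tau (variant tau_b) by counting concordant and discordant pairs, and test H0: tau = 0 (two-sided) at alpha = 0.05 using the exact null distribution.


Step 1: Enumerate the 21 unordered pairs (i,j) with i<j and classify each by sign(x_j-x_i) * sign(y_j-y_i).
  (1,2):dx=+3,dy=-2->D; (1,3):dx=-3,dy=-5->C; (1,4):dx=+1,dy=+1->C; (1,5):dx=-2,dy=-6->C
  (1,6):dx=+4,dy=+5->C; (1,7):dx=-4,dy=+3->D; (2,3):dx=-6,dy=-3->C; (2,4):dx=-2,dy=+3->D
  (2,5):dx=-5,dy=-4->C; (2,6):dx=+1,dy=+7->C; (2,7):dx=-7,dy=+5->D; (3,4):dx=+4,dy=+6->C
  (3,5):dx=+1,dy=-1->D; (3,6):dx=+7,dy=+10->C; (3,7):dx=-1,dy=+8->D; (4,5):dx=-3,dy=-7->C
  (4,6):dx=+3,dy=+4->C; (4,7):dx=-5,dy=+2->D; (5,6):dx=+6,dy=+11->C; (5,7):dx=-2,dy=+9->D
  (6,7):dx=-8,dy=-2->C
Step 2: C = 13, D = 8, total pairs = 21.
Step 3: tau = (C - D)/(n(n-1)/2) = (13 - 8)/21 = 0.238095.
Step 4: Exact two-sided p-value (enumerate n! = 5040 permutations of y under H0): p = 0.561905.
Step 5: alpha = 0.05. fail to reject H0.

tau_b = 0.2381 (C=13, D=8), p = 0.561905, fail to reject H0.


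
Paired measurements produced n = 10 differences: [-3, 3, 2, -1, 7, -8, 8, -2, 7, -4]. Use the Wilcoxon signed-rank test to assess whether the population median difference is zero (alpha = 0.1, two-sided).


Step 1: Drop any zero differences (none here) and take |d_i|.
|d| = [3, 3, 2, 1, 7, 8, 8, 2, 7, 4]
Step 2: Midrank |d_i| (ties get averaged ranks).
ranks: |3|->4.5, |3|->4.5, |2|->2.5, |1|->1, |7|->7.5, |8|->9.5, |8|->9.5, |2|->2.5, |7|->7.5, |4|->6
Step 3: Attach original signs; sum ranks with positive sign and with negative sign.
W+ = 4.5 + 2.5 + 7.5 + 9.5 + 7.5 = 31.5
W- = 4.5 + 1 + 9.5 + 2.5 + 6 = 23.5
(Check: W+ + W- = 55 should equal n(n+1)/2 = 55.)
Step 4: Test statistic W = min(W+, W-) = 23.5.
Step 5: Ties in |d|, so use the tie-corrected normal approximation.
        E[W] = n(n+1)/4 = 10*11/4 = 27.5.
        Tie groups: |d|=2 (t=2), |d|=3 (t=2), |d|=7 (t=2), |d|=8 (t=2); sum(t^3 - t) = 24.
        Var[W] = n(n+1)(2n+1)/24 - sum(t^3-t)/48 = 2310/24 - 24/48 = 95.75.
        z = (W - E[W]) / sqrt(Var[W]) = (23.5 - 27.5) / 9.7852 = -0.4088.
        Two-sided p = 2*Phi(z) = 0.682700.
Step 6: alpha = 0.1. fail to reject H0.

W+ = 31.5, W- = 23.5, W = min = 23.5, p = 0.682700, fail to reject H0.


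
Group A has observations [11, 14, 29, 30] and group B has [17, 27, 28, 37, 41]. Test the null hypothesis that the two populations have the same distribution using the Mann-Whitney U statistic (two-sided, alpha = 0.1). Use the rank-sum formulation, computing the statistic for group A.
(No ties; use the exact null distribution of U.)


Step 1: Combine and sort all 9 observations; assign midranks.
sorted (value, group): (11,X), (14,X), (17,Y), (27,Y), (28,Y), (29,X), (30,X), (37,Y), (41,Y)
ranks: 11->1, 14->2, 17->3, 27->4, 28->5, 29->6, 30->7, 37->8, 41->9
Step 2: Rank sum for X: R1 = 1 + 2 + 6 + 7 = 16.
Step 3: U_X = R1 - n1(n1+1)/2 = 16 - 4*5/2 = 16 - 10 = 6.
       U_Y = n1*n2 - U_X = 20 - 6 = 14.
Step 4: No ties, so the exact null distribution of U (based on enumerating the C(9,4) = 126 equally likely rank assignments) gives the two-sided p-value.
Step 5: p-value = 0.412698; compare to alpha = 0.1. fail to reject H0.

U_X = 6, p = 0.412698, fail to reject H0 at alpha = 0.1.


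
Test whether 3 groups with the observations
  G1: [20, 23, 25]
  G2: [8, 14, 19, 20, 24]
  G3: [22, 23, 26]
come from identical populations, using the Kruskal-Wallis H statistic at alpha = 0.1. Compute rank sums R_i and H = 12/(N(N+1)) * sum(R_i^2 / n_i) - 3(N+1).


Step 1: Combine all N = 11 observations and assign midranks.
sorted (value, group, rank): (8,G2,1), (14,G2,2), (19,G2,3), (20,G1,4.5), (20,G2,4.5), (22,G3,6), (23,G1,7.5), (23,G3,7.5), (24,G2,9), (25,G1,10), (26,G3,11)
Step 2: Sum ranks within each group.
R_1 = 22 (n_1 = 3)
R_2 = 19.5 (n_2 = 5)
R_3 = 24.5 (n_3 = 3)
Step 3: H = 12/(N(N+1)) * sum(R_i^2/n_i) - 3(N+1)
     = 12/(11*12) * (22^2/3 + 19.5^2/5 + 24.5^2/3) - 3*12
     = 0.090909 * 437.467 - 36
     = 3.769697.
Step 4: Ties present; correction factor C = 1 - 12/(11^3 - 11) = 0.990909. Corrected H = 3.769697 / 0.990909 = 3.804281.
Step 5: Under H0, H ~ chi^2(2); p-value = 0.149249.
Step 6: alpha = 0.1. fail to reject H0.

H = 3.8043, df = 2, p = 0.149249, fail to reject H0.


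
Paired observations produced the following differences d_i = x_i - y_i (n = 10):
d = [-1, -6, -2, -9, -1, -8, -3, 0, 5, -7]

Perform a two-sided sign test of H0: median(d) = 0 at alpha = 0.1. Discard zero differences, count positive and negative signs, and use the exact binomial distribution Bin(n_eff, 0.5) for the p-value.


Step 1: Discard zero differences. Original n = 10; n_eff = number of nonzero differences = 9.
Nonzero differences (with sign): -1, -6, -2, -9, -1, -8, -3, +5, -7
Step 2: Count signs: positive = 1, negative = 8.
Step 3: Under H0: P(positive) = 0.5, so the number of positives S ~ Bin(9, 0.5).
Step 4: Two-sided exact p-value = sum of Bin(9,0.5) probabilities at or below the observed probability = 0.039062.
Step 5: alpha = 0.1. reject H0.

n_eff = 9, pos = 1, neg = 8, p = 0.039062, reject H0.
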